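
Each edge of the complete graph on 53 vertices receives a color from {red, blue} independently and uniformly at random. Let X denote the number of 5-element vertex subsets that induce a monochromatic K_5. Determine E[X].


Let X = Σ_S X_S over the C(53, 5) = 2869685 subsets S of size 5, where X_S = 1 if the K_5 on S is monochromatic.
For a fixed S, the K_5 on S has C(5, 2) = 10 edges. P[all 10 edges red] = (1/2)^10, and likewise for blue, so P[monochromatic] = 2·(1/2)^10 = 2^{1 − 10} = 1/512.
Summing: E[X] = C(53, 5) · 2^{1 − 10} = 2869685 · 1/512 = 2869685/512.
Numerically: E[X] ≈ 5604.853516.

E[X] = C(53,5)·2^(1−C(5,2)) = 2869685/512 ≈ 5604.853516.


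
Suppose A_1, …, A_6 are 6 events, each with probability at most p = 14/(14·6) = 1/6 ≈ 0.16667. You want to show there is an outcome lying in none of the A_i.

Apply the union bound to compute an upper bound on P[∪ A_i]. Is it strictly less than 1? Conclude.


Union bound: P[∪_{i=1}^{6} A_i] ≤ Σ_i P[A_i] ≤ 6·p = 6·(1/6) = 1.
Numerically: 1 ≈ 1.00000.
Is 1 < 1? NO.
Since the bound 1 is ≥ 1, the union bound is uninformative here; it does NOT by itself certify existence.

6·p = 1 ≈ 1.00000; existence NOT certified by the union bound.


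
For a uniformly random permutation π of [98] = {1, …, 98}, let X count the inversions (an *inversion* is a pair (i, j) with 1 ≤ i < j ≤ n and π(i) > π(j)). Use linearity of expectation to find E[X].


Write X = Σ X_I over the C(98, 2) = 4753 pairs i < j, with X_I the indicator of one inversion.
There are 4753 indicators.
For each fixed pair i < j, the values π(i) and π(j) are two distinct elements of {1, …, 98} in uniformly random order; by symmetry P[π(i) > π(j)] = 1/2.
By linearity: E[X] = 4753 · (1/2) = C(98, 2) · (1/2) = 4753/2 = 4753/2 ≈ 2376.500.

E[X] = 4753/2 = 2376.500.


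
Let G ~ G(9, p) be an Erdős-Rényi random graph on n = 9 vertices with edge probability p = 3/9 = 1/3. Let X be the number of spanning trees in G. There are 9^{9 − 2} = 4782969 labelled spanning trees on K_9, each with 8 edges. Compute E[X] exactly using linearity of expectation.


K_9 has 9^{9 − 2} = 4782969 labelled spanning trees.
For each such spanning tree H, let X_H = 1 if all 8 edges of H are present in G. Then P[X_H = 1] = p^{8} = (1/3)^{8} = 1/6561.
Summing the indicators: E[X] = Σ_H E[X_H] = 4782969 · p^{8} = 4782969 · 1/6561 = 729.
Numerically: E[X] ≈ 729.

E[X] = 4782969 · (1/3)^{8} = 729 ≈ 729.


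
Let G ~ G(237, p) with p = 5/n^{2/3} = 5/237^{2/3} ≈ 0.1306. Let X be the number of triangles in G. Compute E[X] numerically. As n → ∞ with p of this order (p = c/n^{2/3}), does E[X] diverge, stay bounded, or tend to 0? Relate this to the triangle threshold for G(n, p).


Number of potential triangles: C(237, 3) = 2190670.
Each occurs with probability p³ ≈ (0.1306)³ ≈ 2.225427e-03.
By linearity: E[X] = C(237, 3)·p³ ≈ 2190670 · 2.225427e-03 ≈ 4875.1758.
Since α = 2/3 < 1, p = c/n^{2/3} ≫ 1/n is above the triangle threshold p ~ 1/n. Asymptotically E[X] ~ (c³/6)·n^{3(1−α)} = (5³/6)·n^{1} → ∞; triangles are abundant w.h.p.

E[X] ≈ 4875.1758; in regime p = Θ(1/n^{2/3}) E[X] diverges (above the triangle threshold p ~ 1/n).


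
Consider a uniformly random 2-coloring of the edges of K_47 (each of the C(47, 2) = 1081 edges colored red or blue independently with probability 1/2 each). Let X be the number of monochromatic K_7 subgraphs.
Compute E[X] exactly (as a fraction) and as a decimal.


Let X = Σ_S X_S over the C(47, 7) = 62891499 subsets S of size 7, where X_S = 1 if the K_7 on S is monochromatic.
For a fixed S, the K_7 on S has C(7, 2) = 21 edges. P[all 21 edges red] = (1/2)^21, and likewise for blue, so P[monochromatic] = 2·(1/2)^21 = 2^{1 − 21} = 1/1048576.
By linearity: E[X] = C(47, 7) · 2^{1 − 21} = 62891499 · 1/1048576 = 62891499/1048576.
Numerically: E[X] ≈ 59.978007.

E[X] = C(47,7)·2^(1−C(7,2)) = 62891499/1048576 ≈ 59.978007.


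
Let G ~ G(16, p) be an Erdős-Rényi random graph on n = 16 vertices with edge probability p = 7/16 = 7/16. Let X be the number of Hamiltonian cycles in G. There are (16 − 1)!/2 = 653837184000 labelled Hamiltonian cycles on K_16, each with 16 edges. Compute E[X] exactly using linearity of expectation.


K_16 has (16 − 1)!/2 = 653837184000 labelled Hamiltonian cycles.
For each such Hamiltonian cycle H, let X_H = 1 if all 16 edges of H are present in G. Then P[X_H = 1] = p^{16} = (7/16)^{16} = 33232930569601/18446744073709551616.
By linearity of expectation: E[X] = Σ_H E[X_H] = 653837184000 · p^{16} = 653837184000 · 33232930569601/18446744073709551616 = 21219654042671322112875/18014398509481984.
Numerically: E[X] ≈ 1.178e+06.

E[X] = 653837184000 · (7/16)^{16} = 21219654042671322112875/18014398509481984 ≈ 1.178e+06.


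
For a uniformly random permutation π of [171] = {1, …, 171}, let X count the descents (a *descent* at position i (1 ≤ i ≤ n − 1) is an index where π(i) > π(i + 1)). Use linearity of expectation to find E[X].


Write X = Σ X_I over i = 1, …, 170, with X_I the indicator of one descent.
There are 170 indicators.
For each fixed i, the pair (π(i), π(i+1)) is a uniformly random ordered pair of distinct values from {1, …, 171}; by symmetry P[π(i) > π(i+1)] = 1/2.
By linearity: E[X] = 170 · (1/2) = (171 − 1) · (1/2) = 85 ≈ 85.000000.

E[X] = 85 = 85.000000.


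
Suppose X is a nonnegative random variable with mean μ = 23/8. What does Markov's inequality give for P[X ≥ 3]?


μ = E[X] = 23/8, a = 3.
Markov: P[X ≥ 3] ≤ μ/a = (23/8)/3 = 23/24.
Numerically: ≈ 0.958.
(Since a = 3 > μ = 2.875, the bound 23/24 is < 1 and informative.)

P[X ≥ 3] ≤ 23/24 ≈ 0.958.


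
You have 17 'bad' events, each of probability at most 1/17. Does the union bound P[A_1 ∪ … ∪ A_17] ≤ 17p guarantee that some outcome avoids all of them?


Union bound: P[∪_{i=1}^{17} A_i] ≤ Σ_i P[A_i] ≤ 17·p = 17·(1/17) = 1.
Numerically: 1 ≈ 1.000.
Is 1 < 1? NO.
Since the bound 1 is ≥ 1, the union bound is uninformative here; it does NOT by itself certify existence.

17·p = 1 ≈ 1.000; existence NOT certified by the union bound.


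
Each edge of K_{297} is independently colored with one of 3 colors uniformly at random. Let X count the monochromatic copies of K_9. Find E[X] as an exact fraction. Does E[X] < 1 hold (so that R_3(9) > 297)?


E[X] = C(297, 9) · 3^{1 − 36} = 43842345008337645 · 3^{−35} = 43842345008337645/50031545098999707.
As a reduced fraction: E[X] = 14614115002779215/16677181699666569 ≈ 0.8763.
Is E[X] < 1? YES.
Since E[X] < 1, there exists a 3-coloring of K_{297} with no monochromatic K_9; hence R_3(9) > 297.

E[X] = 14614115002779215/16677181699666569 ≈ 0.8763; E[X] < 1, so R_3(9) > 297.


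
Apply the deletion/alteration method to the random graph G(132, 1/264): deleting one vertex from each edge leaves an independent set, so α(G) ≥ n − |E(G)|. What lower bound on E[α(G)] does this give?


E[|E(G)|] = C(132, 2)·p = 8646 · (1/264) = 131/4.
E[α(G)] ≥ n − E[|E(G)|] = 132 − 131/4 = 397/4.
Numerically: ≈ 99.250.
(This is only a lower bound; the true E[α(G)] may be larger.)

E[α(G)] ≥ 397/4 ≈ 99.250.


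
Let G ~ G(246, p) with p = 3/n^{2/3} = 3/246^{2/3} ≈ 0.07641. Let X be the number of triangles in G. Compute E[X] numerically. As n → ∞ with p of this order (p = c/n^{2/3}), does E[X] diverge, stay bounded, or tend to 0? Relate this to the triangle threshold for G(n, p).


Number of potential triangles: C(246, 3) = 2450980.
Each occurs with probability p³ ≈ (0.07641)³ ≈ 4.461630e-04.
By linearity: E[X] = C(246, 3)·p³ ≈ 2450980 · 4.461630e-04 ≈ 1093.5366.
Since α = 2/3 < 1, p = c/n^{2/3} ≫ 1/n is above the triangle threshold p ~ 1/n. Asymptotically E[X] ~ (c³/6)·n^{3(1−α)} = (3³/6)·n^{1} → ∞; triangles are abundant w.h.p.

E[X] ≈ 1093.5366; in regime p = Θ(1/n^{2/3}) E[X] diverges (above the triangle threshold p ~ 1/n).


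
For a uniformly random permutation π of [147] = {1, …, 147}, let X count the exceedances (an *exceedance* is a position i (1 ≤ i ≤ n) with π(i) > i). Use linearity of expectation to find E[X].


Write X = Σ_{i=1}^{147} X_i, where X_i = 1_{π(i) > i}.
For each fixed i, π(i) is uniform over {1, …, 147} (marginal of a uniform permutation), so P[π(i) > i] = (n − i)/n. Summing: Σ_{i=1}^{147} (n − i)/n = (0 + 1 + … + 146)/147 = 147(147 − 1)/(2·147) = (147 − 1)/2.
Hence E[X] = Σ_{i=1}^{147} (147 − i)/147 = 73 ≈ 73.00000.

E[X] = 73 = 73.00000.


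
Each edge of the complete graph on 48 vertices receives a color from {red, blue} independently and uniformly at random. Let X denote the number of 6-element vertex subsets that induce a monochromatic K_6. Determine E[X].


Let X = Σ_S X_S over the C(48, 6) = 12271512 subsets S of size 6, where X_S = 1 if the K_6 on S is monochromatic.
For a fixed S, the K_6 on S has C(6, 2) = 15 edges. P[all 15 edges red] = (1/2)^15, and likewise for blue, so P[monochromatic] = 2·(1/2)^15 = 2^{1 − 15} = 1/16384.
Summing: E[X] = C(48, 6) · 2^{1 − 15} = 12271512 · 1/16384 = 1533939/2048.
Numerically: E[X] ≈ 748.994.

E[X] = C(48,6)·2^(1−C(6,2)) = 1533939/2048 ≈ 748.994.


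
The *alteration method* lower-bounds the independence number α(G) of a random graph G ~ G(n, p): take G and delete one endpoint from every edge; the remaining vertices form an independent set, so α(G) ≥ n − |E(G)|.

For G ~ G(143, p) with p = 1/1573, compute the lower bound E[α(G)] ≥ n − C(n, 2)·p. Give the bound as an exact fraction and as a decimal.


E[|E(G)|] = C(143, 2)·p = 10153 · (1/1573) = 71/11.
E[α(G)] ≥ n − E[|E(G)|] = 143 − 71/11 = 1502/11.
Numerically: ≈ 136.545.
(This is only a lower bound; the true E[α(G)] may be larger.)

E[α(G)] ≥ 1502/11 ≈ 136.545.


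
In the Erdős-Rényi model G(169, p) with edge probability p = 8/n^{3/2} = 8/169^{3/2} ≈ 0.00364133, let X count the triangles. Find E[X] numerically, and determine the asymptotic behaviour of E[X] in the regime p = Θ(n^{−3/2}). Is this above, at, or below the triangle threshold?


Number of potential triangles: C(169, 3) = 790244.
Each occurs with probability p³ ≈ (0.00364133)³ ≈ 4.82813928e-08.
By linearity: E[X] = C(169, 3)·p³ ≈ 790244 · 4.82813928e-08 ≈ 0.038154.
Since α = 3/2 > 1, p = c/n^{3/2} = o(1/n) is below the triangle threshold p ~ 1/n. Asymptotically E[X] ~ (c³/6)·n^{3(1−α)} = (8³/6)·n^{-1.5} → 0, so by Markov's inequality G has no triangles w.h.p.

E[X] ≈ 0.038154; in regime p = Θ(1/n^{3/2}) E[X] tends to 0 (below the triangle threshold p ~ 1/n).


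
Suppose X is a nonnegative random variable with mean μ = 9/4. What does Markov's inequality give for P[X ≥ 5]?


μ = E[X] = 9/4, a = 5.
Markov: P[X ≥ 5] ≤ μ/a = (9/4)/5 = 9/20.
Numerically: ≈ 0.45000.
(Since a = 5 > μ = 2.25000, the bound 9/20 is < 1 and informative.)

P[X ≥ 5] ≤ 9/20 ≈ 0.45000.


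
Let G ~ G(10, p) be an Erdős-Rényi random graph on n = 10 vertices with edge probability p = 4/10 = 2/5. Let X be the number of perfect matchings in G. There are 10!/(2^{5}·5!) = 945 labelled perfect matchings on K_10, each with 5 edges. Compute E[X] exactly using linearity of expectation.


K_10 has 10!/(2^{5}·5!) = 945 labelled perfect matchings.
For each such perfect matching H, let X_H = 1 if all 5 edges of H are present in G. Then P[X_H = 1] = p^{5} = (2/5)^{5} = 32/3125.
Summing the indicators: E[X] = Σ_H E[X_H] = 945 · p^{5} = 945 · 32/3125 = 6048/625.
Numerically: E[X] ≈ 9.677.

E[X] = 945 · (2/5)^{5} = 6048/625 ≈ 9.677.


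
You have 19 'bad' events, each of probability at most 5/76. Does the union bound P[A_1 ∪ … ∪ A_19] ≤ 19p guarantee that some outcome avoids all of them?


Union bound: P[∪_{i=1}^{19} A_i] ≤ Σ_i P[A_i] ≤ 19·p = 19·(5/76) = 5/4.
Numerically: 5/4 ≈ 1.250000.
Is 5/4 < 1? NO.
Since the bound 5/4 is ≥ 1, the union bound is uninformative here; it does NOT by itself certify existence.

19·p = 5/4 ≈ 1.250000; existence NOT certified by the union bound.


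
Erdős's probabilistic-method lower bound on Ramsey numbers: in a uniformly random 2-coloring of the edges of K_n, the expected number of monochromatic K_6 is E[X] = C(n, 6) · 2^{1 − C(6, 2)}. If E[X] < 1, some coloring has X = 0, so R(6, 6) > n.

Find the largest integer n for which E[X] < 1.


We need C(n, 6) · 2^{1 − 15} < 1, i.e. C(n, 6) < 2^{15 − 1} = 16384.
Check values of n near the boundary:
  n = 12: C(12, 6) = 924; 924 < 16384? YES
  n = 13: C(13, 6) = 1716; 1716 < 16384? YES
  n = 14: C(14, 6) = 3003; 3003 < 16384? YES
  n = 15: C(15, 6) = 5005; 5005 < 16384? YES
  n = 16: C(16, 6) = 8008; 8008 < 16384? YES
  n = 17: C(17, 6) = 12376; 12376 < 16384? YES
  n = 18: C(18, 6) = 18564; 18564 < 16384? NO
  n = 19: C(19, 6) = 27132; 27132 < 16384? NO
  n = 20: C(20, 6) = 38760; 38760 < 16384? NO
The largest n with C(n, 6) < 16384 is n = 17 (where E[X] = 1547/2048 ≈ 0.755371). Hence R(6, 6) > 17, i.e. R(6, 6) ≥ 18.

Largest n = 17; hence R(6, 6) > 17.


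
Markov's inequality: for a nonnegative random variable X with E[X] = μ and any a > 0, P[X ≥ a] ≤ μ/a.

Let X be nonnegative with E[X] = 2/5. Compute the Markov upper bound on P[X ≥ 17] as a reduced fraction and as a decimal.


μ = E[X] = 2/5, a = 17.
Markov: P[X ≥ 17] ≤ μ/a = (2/5)/17 = 2/85.
Numerically: ≈ 0.023529.
(Since a = 17 > μ = 0.400000, the bound 2/85 is < 1 and informative.)

P[X ≥ 17] ≤ 2/85 ≈ 0.023529.


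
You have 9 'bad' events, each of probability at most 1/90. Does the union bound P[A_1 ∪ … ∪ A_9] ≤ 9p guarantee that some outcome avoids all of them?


Union bound: P[∪_{i=1}^{9} A_i] ≤ Σ_i P[A_i] ≤ 9·p = 9·(1/90) = 1/10.
Numerically: 1/10 ≈ 0.100000.
Is 1/10 < 1? YES.
Since P[∪ A_i] ≤ 1/10 < 1, the complement has P[∩ A_i^c] ≥ 1 − 1/10 = 9/10 > 0, so some outcome avoids every A_i.

9·p = 1/10 ≈ 0.100000; existence CERTIFIED by the union bound.


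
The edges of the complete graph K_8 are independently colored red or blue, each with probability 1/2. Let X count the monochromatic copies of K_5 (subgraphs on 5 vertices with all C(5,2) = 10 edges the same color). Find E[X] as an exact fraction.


Let X = Σ_S X_S over the C(8, 5) = 56 subsets S of size 5, where X_S = 1 if the K_5 on S is monochromatic.
For a fixed S, the K_5 on S has C(5, 2) = 10 edges. P[all 10 edges red] = (1/2)^10, and likewise for blue, so P[monochromatic] = 2·(1/2)^10 = 2^{1 − 10} = 1/512.
By linearity: E[X] = C(8, 5) · 2^{1 − 10} = 56 · 1/512 = 7/64.
Numerically: E[X] ≈ 0.1094.

E[X] = C(8,5)·2^(1−C(5,2)) = 7/64 ≈ 0.1094.


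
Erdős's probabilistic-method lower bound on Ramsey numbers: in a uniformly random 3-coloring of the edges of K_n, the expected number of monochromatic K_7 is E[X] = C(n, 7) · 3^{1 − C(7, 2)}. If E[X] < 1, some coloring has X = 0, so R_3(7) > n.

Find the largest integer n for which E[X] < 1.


We need C(n, 7) · 3^{1 − 21} < 1, i.e. C(n, 7) < 3^{21 − 1} = 3486784401.
Check values of n near the boundary:
  n = 79: C(79, 7) = 2898753715; 2898753715 < 3486784401? YES
  n = 80: C(80, 7) = 3176716400; 3176716400 < 3486784401? YES
  n = 81: C(81, 7) = 3477216600; 3477216600 < 3486784401? YES
  n = 82: C(82, 7) = 3801756816; 3801756816 < 3486784401? NO
  n = 83: C(83, 7) = 4151918628; 4151918628 < 3486784401? NO
  n = 84: C(84, 7) = 4529365776; 4529365776 < 3486784401? NO
The largest n with C(n, 7) < 3486784401 is n = 81 (where E[X] = 42928600/43046721 ≈ 0.9972560). Hence R_3(7) > 81, i.e. R_3(7) ≥ 82.

Largest n = 81; hence R_3(7) > 81.


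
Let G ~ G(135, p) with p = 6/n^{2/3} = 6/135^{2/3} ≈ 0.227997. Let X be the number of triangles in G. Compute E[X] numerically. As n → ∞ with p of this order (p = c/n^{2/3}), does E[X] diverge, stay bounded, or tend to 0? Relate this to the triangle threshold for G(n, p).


Number of potential triangles: C(135, 3) = 400995.
Each occurs with probability p³ ≈ (0.227997)³ ≈ 1.18518519e-02.
By linearity: E[X] = C(135, 3)·p³ ≈ 400995 · 1.18518519e-02 ≈ 4752.533333.
Since α = 2/3 < 1, p = c/n^{2/3} ≫ 1/n is above the triangle threshold p ~ 1/n. Asymptotically E[X] ~ (c³/6)·n^{3(1−α)} = (6³/6)·n^{1} → ∞; triangles are abundant w.h.p.

E[X] ≈ 4752.533333; in regime p = Θ(1/n^{2/3}) E[X] diverges (above the triangle threshold p ~ 1/n).


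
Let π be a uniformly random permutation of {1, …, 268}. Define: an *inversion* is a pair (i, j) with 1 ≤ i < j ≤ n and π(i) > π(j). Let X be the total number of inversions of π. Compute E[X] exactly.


Write X = Σ X_I over the C(268, 2) = 35778 pairs i < j, with X_I the indicator of one inversion.
There are 35778 indicators.
For each fixed pair i < j, the values π(i) and π(j) are two distinct elements of {1, …, 268} in uniformly random order; by symmetry P[π(i) > π(j)] = 1/2.
By linearity: E[X] = 35778 · (1/2) = C(268, 2) · (1/2) = 35778/2 = 17889 ≈ 17889.00000.

E[X] = 17889 = 17889.00000.


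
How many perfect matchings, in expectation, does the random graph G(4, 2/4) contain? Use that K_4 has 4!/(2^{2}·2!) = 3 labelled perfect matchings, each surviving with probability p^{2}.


K_4 has 4!/(2^{2}·2!) = 3 labelled perfect matchings.
For each such perfect matching H, let X_H = 1 if all 2 edges of H are present in G. Then P[X_H = 1] = p^{2} = (1/2)^{2} = 1/4.
By linearity of expectation: E[X] = Σ_H E[X_H] = 3 · p^{2} = 3 · 1/4 = 3/4.
Numerically: E[X] ≈ 0.75.

E[X] = 3 · (1/2)^{2} = 3/4 ≈ 0.75.


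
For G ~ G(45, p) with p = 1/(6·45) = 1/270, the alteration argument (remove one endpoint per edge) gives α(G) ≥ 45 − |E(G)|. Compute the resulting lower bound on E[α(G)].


E[|E(G)|] = C(45, 2)·p = 990 · (1/270) = 11/3.
E[α(G)] ≥ n − E[|E(G)|] = 45 − 11/3 = 124/3.
Numerically: ≈ 41.33333.
(This is only a lower bound; the true E[α(G)] may be larger.)

E[α(G)] ≥ 124/3 ≈ 41.33333.


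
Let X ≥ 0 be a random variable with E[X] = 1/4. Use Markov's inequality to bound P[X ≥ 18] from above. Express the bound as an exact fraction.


μ = E[X] = 1/4, a = 18.
Markov: P[X ≥ 18] ≤ μ/a = (1/4)/18 = 1/72.
Numerically: ≈ 0.0139.
(Since a = 18 > μ = 0.2500, the bound 1/72 is < 1 and informative.)

P[X ≥ 18] ≤ 1/72 ≈ 0.0139.


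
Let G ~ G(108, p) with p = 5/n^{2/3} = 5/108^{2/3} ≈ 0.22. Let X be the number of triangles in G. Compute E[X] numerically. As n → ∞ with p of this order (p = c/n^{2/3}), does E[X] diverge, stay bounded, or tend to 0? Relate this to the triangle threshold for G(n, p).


Number of potential triangles: C(108, 3) = 204156.
Each occurs with probability p³ ≈ (0.22)³ ≈ 1.07167e-02.
By linearity: E[X] = C(108, 3)·p³ ≈ 204156 · 1.07167e-02 ≈ 2187.886.
Since α = 2/3 < 1, p = c/n^{2/3} ≫ 1/n is above the triangle threshold p ~ 1/n. Asymptotically E[X] ~ (c³/6)·n^{3(1−α)} = (5³/6)·n^{1} → ∞; triangles are abundant w.h.p.

E[X] ≈ 2187.886; in regime p = Θ(1/n^{2/3}) E[X] diverges (above the triangle threshold p ~ 1/n).


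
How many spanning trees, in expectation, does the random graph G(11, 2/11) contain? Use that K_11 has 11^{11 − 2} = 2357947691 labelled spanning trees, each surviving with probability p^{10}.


K_11 has 11^{11 − 2} = 2357947691 labelled spanning trees.
For each such spanning tree H, let X_H = 1 if all 10 edges of H are present in G. Then P[X_H = 1] = p^{10} = (2/11)^{10} = 1024/25937424601.
Summing the indicators: E[X] = Σ_H E[X_H] = 2357947691 · p^{10} = 2357947691 · 1024/25937424601 = 1024/11.
Numerically: E[X] ≈ 93.1.

E[X] = 2357947691 · (2/11)^{10} = 1024/11 ≈ 93.1.


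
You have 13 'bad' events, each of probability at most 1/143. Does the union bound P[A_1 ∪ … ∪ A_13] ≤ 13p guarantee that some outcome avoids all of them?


Union bound: P[∪_{i=1}^{13} A_i] ≤ Σ_i P[A_i] ≤ 13·p = 13·(1/143) = 1/11.
Numerically: 1/11 ≈ 0.090909.
Is 1/11 < 1? YES.
Since P[∪ A_i] ≤ 1/11 < 1, the complement has P[∩ A_i^c] ≥ 1 − 1/11 = 10/11 > 0, so some outcome avoids every A_i.

13·p = 1/11 ≈ 0.090909; existence CERTIFIED by the union bound.


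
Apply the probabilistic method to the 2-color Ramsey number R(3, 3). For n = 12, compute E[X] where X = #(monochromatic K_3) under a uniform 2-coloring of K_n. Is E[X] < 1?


E[X] = C(12, 3) · 2^{1 − 3} = 220 · 2^{−2} = 220/4.
As a reduced fraction: E[X] = 55 ≈ 55.000000.
Is E[X] < 1? NO.
Since E[X] ≥ 1, the first-moment bound is inconclusive at n = 12; it does NOT by itself certify R(3, 3) > 12.

E[X] = 55 ≈ 55.000000; E[X] ≥ 1; first-moment method inconclusive here.


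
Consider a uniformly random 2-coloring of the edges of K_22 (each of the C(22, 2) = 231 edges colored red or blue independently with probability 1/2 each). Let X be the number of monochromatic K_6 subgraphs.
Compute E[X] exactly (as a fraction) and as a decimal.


Let X = Σ_S X_S over the C(22, 6) = 74613 subsets S of size 6, where X_S = 1 if the K_6 on S is monochromatic.
For a fixed S, the K_6 on S has C(6, 2) = 15 edges. P[all 15 edges red] = (1/2)^15, and likewise for blue, so P[monochromatic] = 2·(1/2)^15 = 2^{1 − 15} = 1/16384.
By linearity: E[X] = C(22, 6) · 2^{1 − 15} = 74613 · 1/16384 = 74613/16384.
Numerically: E[X] ≈ 4.554.

E[X] = C(22,6)·2^(1−C(6,2)) = 74613/16384 ≈ 4.554.


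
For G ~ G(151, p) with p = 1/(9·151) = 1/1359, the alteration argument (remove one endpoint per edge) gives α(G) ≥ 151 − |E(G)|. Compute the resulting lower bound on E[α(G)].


E[|E(G)|] = C(151, 2)·p = 11325 · (1/1359) = 25/3.
E[α(G)] ≥ n − E[|E(G)|] = 151 − 25/3 = 428/3.
Numerically: ≈ 142.66667.
(This is only a lower bound; the true E[α(G)] may be larger.)

E[α(G)] ≥ 428/3 ≈ 142.66667.


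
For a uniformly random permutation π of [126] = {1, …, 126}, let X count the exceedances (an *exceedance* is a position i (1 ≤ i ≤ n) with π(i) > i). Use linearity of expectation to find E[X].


Write X = Σ_{i=1}^{126} X_i, where X_i = 1_{π(i) > i}.
For each fixed i, π(i) is uniform over {1, …, 126} (marginal of a uniform permutation), so P[π(i) > i] = (n − i)/n. Summing: Σ_{i=1}^{126} (n − i)/n = (0 + 1 + … + 125)/126 = 126(126 − 1)/(2·126) = (126 − 1)/2.
Hence E[X] = Σ_{i=1}^{126} (126 − i)/126 = 125/2 ≈ 62.5000.

E[X] = 125/2 = 62.5000.


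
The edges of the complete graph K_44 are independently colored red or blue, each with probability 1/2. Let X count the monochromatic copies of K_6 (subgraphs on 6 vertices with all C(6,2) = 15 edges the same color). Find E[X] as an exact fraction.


Let X = Σ_S X_S over the C(44, 6) = 7059052 subsets S of size 6, where X_S = 1 if the K_6 on S is monochromatic.
For a fixed S, the K_6 on S has C(6, 2) = 15 edges. P[all 15 edges red] = (1/2)^15, and likewise for blue, so P[monochromatic] = 2·(1/2)^15 = 2^{1 − 15} = 1/16384.
Summing: E[X] = C(44, 6) · 2^{1 − 15} = 7059052 · 1/16384 = 1764763/4096.
Numerically: E[X] ≈ 430.850342.

E[X] = C(44,6)·2^(1−C(6,2)) = 1764763/4096 ≈ 430.850342.


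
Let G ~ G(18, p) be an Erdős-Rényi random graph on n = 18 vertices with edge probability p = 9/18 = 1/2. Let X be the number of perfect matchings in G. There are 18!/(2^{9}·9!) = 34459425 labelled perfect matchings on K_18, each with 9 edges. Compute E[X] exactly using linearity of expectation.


K_18 has 18!/(2^{9}·9!) = 34459425 labelled perfect matchings.
For each such perfect matching H, let X_H = 1 if all 9 edges of H are present in G. Then P[X_H = 1] = p^{9} = (1/2)^{9} = 1/512.
By linearity: E[X] = Σ_H E[X_H] = 34459425 · p^{9} = 34459425 · 1/512 = 34459425/512.
Numerically: E[X] ≈ 67303.6.

E[X] = 34459425 · (1/2)^{9} = 34459425/512 ≈ 67303.6.


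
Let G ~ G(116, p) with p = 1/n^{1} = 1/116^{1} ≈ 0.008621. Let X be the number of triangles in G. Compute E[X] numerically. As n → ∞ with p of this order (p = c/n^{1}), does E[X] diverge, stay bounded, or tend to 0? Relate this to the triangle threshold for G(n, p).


Number of potential triangles: C(116, 3) = 253460.
Each occurs with probability p³ ≈ (0.008621)³ ≈ 6.406577e-07.
By linearity: E[X] = C(116, 3)·p³ ≈ 253460 · 6.406577e-07 ≈ 0.1624.
Here α = 1, so p = 1/n is exactly at the triangle threshold p ~ 1/n. Asymptotically E[X] → c³/6 = 1³/6 = 1/6 ≈ 0.1667, a bounded constant. In this regime the triangle count is asymptotically Poisson(c³/6).

E[X] ≈ 0.1624; in regime p = Θ(1/n^{1}) E[X] stays bounded (at the triangle threshold p ~ 1/n).


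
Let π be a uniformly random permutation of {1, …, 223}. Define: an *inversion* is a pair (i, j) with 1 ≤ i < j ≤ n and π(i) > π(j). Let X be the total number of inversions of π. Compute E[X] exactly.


Write X = Σ X_I over the C(223, 2) = 24753 pairs i < j, with X_I the indicator of one inversion.
There are 24753 indicators.
For each fixed pair i < j, the values π(i) and π(j) are two distinct elements of {1, …, 223} in uniformly random order; by symmetry P[π(i) > π(j)] = 1/2.
By linearity: E[X] = 24753 · (1/2) = C(223, 2) · (1/2) = 24753/2 = 24753/2 ≈ 12376.500.

E[X] = 24753/2 = 12376.500.


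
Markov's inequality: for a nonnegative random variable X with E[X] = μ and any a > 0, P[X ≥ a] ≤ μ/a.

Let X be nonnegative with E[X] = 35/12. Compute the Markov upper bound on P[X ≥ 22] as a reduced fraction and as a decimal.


μ = E[X] = 35/12, a = 22.
Markov: P[X ≥ 22] ≤ μ/a = (35/12)/22 = 35/264.
Numerically: ≈ 0.1326.
(Since a = 22 > μ = 2.9167, the bound 35/264 is < 1 and informative.)

P[X ≥ 22] ≤ 35/264 ≈ 0.1326.


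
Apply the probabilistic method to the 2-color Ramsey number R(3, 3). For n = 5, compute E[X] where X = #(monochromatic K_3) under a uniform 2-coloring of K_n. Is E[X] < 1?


E[X] = C(5, 3) · 2^{1 − 3} = 10 · 2^{−2} = 10/4.
As a reduced fraction: E[X] = 5/2 ≈ 2.5000000.
Is E[X] < 1? NO.
Since E[X] ≥ 1, the first-moment bound is inconclusive at n = 5; it does NOT by itself certify R(3, 3) > 5.

E[X] = 5/2 ≈ 2.5000000; E[X] ≥ 1; first-moment method inconclusive here.


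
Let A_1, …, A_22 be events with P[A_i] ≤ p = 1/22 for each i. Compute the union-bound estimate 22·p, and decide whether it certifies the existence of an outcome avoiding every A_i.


Union bound: P[∪_{i=1}^{22} A_i] ≤ Σ_i P[A_i] ≤ 22·p = 22·(1/22) = 1.
Numerically: 1 ≈ 1.000000.
Is 1 < 1? NO.
Since the bound 1 is ≥ 1, the union bound is uninformative here; it does NOT by itself certify existence.

22·p = 1 ≈ 1.000000; existence NOT certified by the union bound.


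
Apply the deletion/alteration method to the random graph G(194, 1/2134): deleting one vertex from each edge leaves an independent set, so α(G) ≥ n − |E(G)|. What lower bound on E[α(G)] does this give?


E[|E(G)|] = C(194, 2)·p = 18721 · (1/2134) = 193/22.
E[α(G)] ≥ n − E[|E(G)|] = 194 − 193/22 = 4075/22.
Numerically: ≈ 185.227.
(This is only a lower bound; the true E[α(G)] may be larger.)

E[α(G)] ≥ 4075/22 ≈ 185.227.


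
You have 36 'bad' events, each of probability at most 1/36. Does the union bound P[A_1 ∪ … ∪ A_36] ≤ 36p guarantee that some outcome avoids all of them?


Union bound: P[∪_{i=1}^{36} A_i] ≤ Σ_i P[A_i] ≤ 36·p = 36·(1/36) = 1.
Numerically: 1 ≈ 1.00000.
Is 1 < 1? NO.
Since the bound 1 is ≥ 1, the union bound is uninformative here; it does NOT by itself certify existence.

36·p = 1 ≈ 1.00000; existence NOT certified by the union bound.


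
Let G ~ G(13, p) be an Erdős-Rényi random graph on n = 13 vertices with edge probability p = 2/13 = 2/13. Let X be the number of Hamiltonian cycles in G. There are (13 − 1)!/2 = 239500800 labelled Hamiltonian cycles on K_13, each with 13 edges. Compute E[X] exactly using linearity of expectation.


K_13 has (13 − 1)!/2 = 239500800 labelled Hamiltonian cycles.
For each such Hamiltonian cycle H, let X_H = 1 if all 13 edges of H are present in G. Then P[X_H = 1] = p^{13} = (2/13)^{13} = 8192/302875106592253.
By linearity of expectation: E[X] = Σ_H E[X_H] = 239500800 · p^{13} = 239500800 · 8192/302875106592253 = 1961990553600/302875106592253.
Numerically: E[X] ≈ 0.006478.

E[X] = 239500800 · (2/13)^{13} = 1961990553600/302875106592253 ≈ 0.006478.


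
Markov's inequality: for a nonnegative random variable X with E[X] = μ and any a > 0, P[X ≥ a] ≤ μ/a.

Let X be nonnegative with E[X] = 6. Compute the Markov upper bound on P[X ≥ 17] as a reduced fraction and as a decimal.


μ = E[X] = 6, a = 17.
Markov: P[X ≥ 17] ≤ μ/a = (6)/17 = 6/17.
Numerically: ≈ 0.35294.
(Since a = 17 > μ = 6.00000, the bound 6/17 is < 1 and informative.)

P[X ≥ 17] ≤ 6/17 ≈ 0.35294.


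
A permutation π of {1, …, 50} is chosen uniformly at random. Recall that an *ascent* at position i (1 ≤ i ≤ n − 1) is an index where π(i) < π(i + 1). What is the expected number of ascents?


Write X = Σ X_I over i = 1, …, 49, with X_I the indicator of one ascent.
There are 49 indicators.
For each fixed i, the pair (π(i), π(i+1)) is a uniformly random ordered pair of distinct values from {1, …, 50}; by symmetry P[π(i) < π(i+1)] = 1/2.
By linearity: E[X] = 49 · (1/2) = (50 − 1) · (1/2) = 49/2 ≈ 24.500.

E[X] = 49/2 = 24.500.


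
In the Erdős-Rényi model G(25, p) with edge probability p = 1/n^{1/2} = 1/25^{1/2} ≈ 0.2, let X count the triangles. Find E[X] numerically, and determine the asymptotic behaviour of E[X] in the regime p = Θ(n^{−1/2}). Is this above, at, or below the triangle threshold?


Number of potential triangles: C(25, 3) = 2300.
Each occurs with probability p³ ≈ (0.2)³ ≈ 8.0000000e-03.
By linearity: E[X] = C(25, 3)·p³ ≈ 2300 · 8.0000000e-03 ≈ 18.40000.
Since α = 1/2 < 1, p = c/n^{1/2} ≫ 1/n is above the triangle threshold p ~ 1/n. Asymptotically E[X] ~ (c³/6)·n^{3(1−α)} = (1³/6)·n^{1.5} → ∞; triangles are abundant w.h.p.

E[X] ≈ 18.40000; in regime p = Θ(1/n^{1/2}) E[X] diverges (above the triangle threshold p ~ 1/n).


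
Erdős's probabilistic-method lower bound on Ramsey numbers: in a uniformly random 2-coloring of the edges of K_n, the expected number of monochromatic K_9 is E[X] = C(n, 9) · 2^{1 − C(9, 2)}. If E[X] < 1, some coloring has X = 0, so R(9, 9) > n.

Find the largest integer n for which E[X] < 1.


We need C(n, 9) · 2^{1 − 36} < 1, i.e. C(n, 9) < 2^{36 − 1} = 34359738368.
Check values of n near the boundary:
  n = 61: C(61, 9) = 17341763505; 17341763505 < 34359738368? YES
  n = 62: C(62, 9) = 20286591270; 20286591270 < 34359738368? YES
  n = 63: C(63, 9) = 23667689815; 23667689815 < 34359738368? YES
  n = 64: C(64, 9) = 27540584512; 27540584512 < 34359738368? YES
  n = 65: C(65, 9) = 31966749880; 31966749880 < 34359738368? YES
  n = 66: C(66, 9) = 37014131440; 37014131440 < 34359738368? NO
  n = 67: C(67, 9) = 42757703560; 42757703560 < 34359738368? NO
The largest n with C(n, 9) < 34359738368 is n = 65 (where E[X] = 3995843735/4294967296 ≈ 0.930355). Hence R(9, 9) > 65, i.e. R(9, 9) ≥ 66.

Largest n = 65; hence R(9, 9) > 65.


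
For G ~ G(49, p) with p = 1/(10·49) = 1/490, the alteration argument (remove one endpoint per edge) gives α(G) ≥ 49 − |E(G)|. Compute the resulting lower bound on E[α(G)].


E[|E(G)|] = C(49, 2)·p = 1176 · (1/490) = 12/5.
E[α(G)] ≥ n − E[|E(G)|] = 49 − 12/5 = 233/5.
Numerically: ≈ 46.600.
(This is only a lower bound; the true E[α(G)] may be larger.)

E[α(G)] ≥ 233/5 ≈ 46.600.


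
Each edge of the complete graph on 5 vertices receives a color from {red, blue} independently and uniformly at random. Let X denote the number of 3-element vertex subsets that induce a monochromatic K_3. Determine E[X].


Let X = Σ_S X_S over the C(5, 3) = 10 subsets S of size 3, where X_S = 1 if the K_3 on S is monochromatic.
For a fixed S, the K_3 on S has C(3, 2) = 3 edges. P[all 3 edges red] = (1/2)^3, and likewise for blue, so P[monochromatic] = 2·(1/2)^3 = 2^{1 − 3} = 1/4.
By linearity: E[X] = C(5, 3) · 2^{1 − 3} = 10 · 1/4 = 5/2.
Numerically: E[X] ≈ 2.500.

E[X] = C(5,3)·2^(1−C(3,2)) = 5/2 ≈ 2.500.


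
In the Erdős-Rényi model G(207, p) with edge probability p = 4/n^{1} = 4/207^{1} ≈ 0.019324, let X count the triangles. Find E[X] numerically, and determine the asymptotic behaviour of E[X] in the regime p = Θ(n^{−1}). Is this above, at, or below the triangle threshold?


Number of potential triangles: C(207, 3) = 1456935.
Each occurs with probability p³ ≈ (0.019324)³ ≈ 7.2155416e-06.
By linearity: E[X] = C(207, 3)·p³ ≈ 1456935 · 7.2155416e-06 ≈ 10.51258.
Here α = 1, so p = 4/n is exactly at the triangle threshold p ~ 1/n. Asymptotically E[X] → c³/6 = 4³/6 = 32/3 ≈ 10.66667, a bounded constant. In this regime the triangle count is asymptotically Poisson(c³/6).

E[X] ≈ 10.51258; in regime p = Θ(1/n^{1}) E[X] stays bounded (at the triangle threshold p ~ 1/n).


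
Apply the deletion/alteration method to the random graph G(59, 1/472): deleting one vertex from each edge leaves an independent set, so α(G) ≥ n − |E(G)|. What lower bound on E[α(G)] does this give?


E[|E(G)|] = C(59, 2)·p = 1711 · (1/472) = 29/8.
E[α(G)] ≥ n − E[|E(G)|] = 59 − 29/8 = 443/8.
Numerically: ≈ 55.375.
(This is only a lower bound; the true E[α(G)] may be larger.)

E[α(G)] ≥ 443/8 ≈ 55.375.


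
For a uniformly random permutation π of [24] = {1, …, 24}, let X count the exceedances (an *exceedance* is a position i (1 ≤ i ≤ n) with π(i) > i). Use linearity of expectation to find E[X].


Write X = Σ_{i=1}^{24} X_i, where X_i = 1_{π(i) > i}.
For each fixed i, π(i) is uniform over {1, …, 24} (marginal of a uniform permutation), so P[π(i) > i] = (n − i)/n. Summing: Σ_{i=1}^{24} (n − i)/n = (0 + 1 + … + 23)/24 = 24(24 − 1)/(2·24) = (24 − 1)/2.
Hence E[X] = Σ_{i=1}^{24} (24 − i)/24 = 23/2 ≈ 11.500000.

E[X] = 23/2 = 11.500000.


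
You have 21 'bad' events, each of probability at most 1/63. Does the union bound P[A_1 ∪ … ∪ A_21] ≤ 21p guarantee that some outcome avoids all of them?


Union bound: P[∪_{i=1}^{21} A_i] ≤ Σ_i P[A_i] ≤ 21·p = 21·(1/63) = 1/3.
Numerically: 1/3 ≈ 0.33333.
Is 1/3 < 1? YES.
Since P[∪ A_i] ≤ 1/3 < 1, the complement has P[∩ A_i^c] ≥ 1 − 1/3 = 2/3 > 0, so some outcome avoids every A_i.

21·p = 1/3 ≈ 0.33333; existence CERTIFIED by the union bound.


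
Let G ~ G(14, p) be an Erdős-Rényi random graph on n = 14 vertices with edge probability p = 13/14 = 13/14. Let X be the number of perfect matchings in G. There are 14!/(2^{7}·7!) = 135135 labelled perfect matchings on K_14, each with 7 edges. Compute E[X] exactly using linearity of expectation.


K_14 has 14!/(2^{7}·7!) = 135135 labelled perfect matchings.
For each such perfect matching H, let X_H = 1 if all 7 edges of H are present in G. Then P[X_H = 1] = p^{7} = (13/14)^{7} = 62748517/105413504.
Summing the indicators: E[X] = Σ_H E[X_H] = 135135 · p^{7} = 135135 · 62748517/105413504 = 1211360120685/15059072.
Numerically: E[X] ≈ 80441.

E[X] = 135135 · (13/14)^{7} = 1211360120685/15059072 ≈ 80441.


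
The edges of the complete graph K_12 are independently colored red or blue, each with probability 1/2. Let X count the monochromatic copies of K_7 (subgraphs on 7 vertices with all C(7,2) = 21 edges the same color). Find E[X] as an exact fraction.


Let X = Σ_S X_S over the C(12, 7) = 792 subsets S of size 7, where X_S = 1 if the K_7 on S is monochromatic.
For a fixed S, the K_7 on S has C(7, 2) = 21 edges. P[all 21 edges red] = (1/2)^21, and likewise for blue, so P[monochromatic] = 2·(1/2)^21 = 2^{1 − 21} = 1/1048576.
By linearity: E[X] = C(12, 7) · 2^{1 − 21} = 792 · 1/1048576 = 99/131072.
Numerically: E[X] ≈ 0.00076.

E[X] = C(12,7)·2^(1−C(7,2)) = 99/131072 ≈ 0.00076.


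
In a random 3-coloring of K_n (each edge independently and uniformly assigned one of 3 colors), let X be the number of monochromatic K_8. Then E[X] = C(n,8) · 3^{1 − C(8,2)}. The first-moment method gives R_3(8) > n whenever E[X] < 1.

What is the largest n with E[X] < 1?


We need C(n, 8) · 3^{1 − 28} < 1, i.e. C(n, 8) < 3^{28 − 1} = 7625597484987.
Check values of n near the boundary:
  n = 154: C(154, 8) = 6521818990995; 6521818990995 < 7625597484987? YES
  n = 155: C(155, 8) = 6876747915675; 6876747915675 < 7625597484987? YES
  n = 156: C(156, 8) = 7248464019225; 7248464019225 < 7625597484987? YES
  n = 157: C(157, 8) = 7637643295425; 7637643295425 < 7625597484987? NO
  n = 158: C(158, 8) = 8044984271181; 8044984271181 < 7625597484987? NO
  n = 159: C(159, 8) = 8471208603429; 8471208603429 < 7625597484987? NO
The largest n with C(n, 8) < 7625597484987 is n = 156 (where E[X] = 805384891025/847288609443 ≈ 0.95054). Hence R_3(8) > 156, i.e. R_3(8) ≥ 157.

Largest n = 156; hence R_3(8) > 156.


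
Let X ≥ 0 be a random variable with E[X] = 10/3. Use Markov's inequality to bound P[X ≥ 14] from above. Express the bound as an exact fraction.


μ = E[X] = 10/3, a = 14.
Markov: P[X ≥ 14] ≤ μ/a = (10/3)/14 = 5/21.
Numerically: ≈ 0.23810.
(Since a = 14 > μ = 3.33333, the bound 5/21 is < 1 and informative.)

P[X ≥ 14] ≤ 5/21 ≈ 0.23810.


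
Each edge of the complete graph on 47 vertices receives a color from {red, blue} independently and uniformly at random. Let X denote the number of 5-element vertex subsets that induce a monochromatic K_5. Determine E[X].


Let X = Σ_S X_S over the C(47, 5) = 1533939 subsets S of size 5, where X_S = 1 if the K_5 on S is monochromatic.
For a fixed S, the K_5 on S has C(5, 2) = 10 edges. P[all 10 edges red] = (1/2)^10, and likewise for blue, so P[monochromatic] = 2·(1/2)^10 = 2^{1 − 10} = 1/512.
Summing: E[X] = C(47, 5) · 2^{1 − 10} = 1533939 · 1/512 = 1533939/512.
Numerically: E[X] ≈ 2995.975.

E[X] = C(47,5)·2^(1−C(5,2)) = 1533939/512 ≈ 2995.975.


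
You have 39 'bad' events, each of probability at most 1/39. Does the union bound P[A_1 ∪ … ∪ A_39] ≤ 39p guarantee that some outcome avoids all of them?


Union bound: P[∪_{i=1}^{39} A_i] ≤ Σ_i P[A_i] ≤ 39·p = 39·(1/39) = 1.
Numerically: 1 ≈ 1.0000.
Is 1 < 1? NO.
Since the bound 1 is ≥ 1, the union bound is uninformative here; it does NOT by itself certify existence.

39·p = 1 ≈ 1.0000; existence NOT certified by the union bound.


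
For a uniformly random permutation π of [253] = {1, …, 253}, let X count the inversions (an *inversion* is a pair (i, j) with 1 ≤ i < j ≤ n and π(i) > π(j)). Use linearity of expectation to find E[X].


Write X = Σ X_I over the C(253, 2) = 31878 pairs i < j, with X_I the indicator of one inversion.
There are 31878 indicators.
For each fixed pair i < j, the values π(i) and π(j) are two distinct elements of {1, …, 253} in uniformly random order; by symmetry P[π(i) > π(j)] = 1/2.
By linearity: E[X] = 31878 · (1/2) = C(253, 2) · (1/2) = 31878/2 = 15939 ≈ 15939.0000.

E[X] = 15939 = 15939.0000.


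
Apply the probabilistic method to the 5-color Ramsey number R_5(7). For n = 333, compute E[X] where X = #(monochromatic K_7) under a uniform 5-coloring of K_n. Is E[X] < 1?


E[X] = C(333, 7) · 5^{1 − 21} = 84549532139028 · 5^{−20} = 84549532139028/95367431640625.
As a reduced fraction: E[X] = 84549532139028/95367431640625 ≈ 0.8865661.
Is E[X] < 1? YES.
Since E[X] < 1, there exists a 5-coloring of K_{333} with no monochromatic K_7; hence R_5(7) > 333.

E[X] = 84549532139028/95367431640625 ≈ 0.8865661; E[X] < 1, so R_5(7) > 333.


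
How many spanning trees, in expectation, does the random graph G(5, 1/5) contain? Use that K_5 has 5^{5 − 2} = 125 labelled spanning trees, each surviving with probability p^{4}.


K_5 has 5^{5 − 2} = 125 labelled spanning trees.
For each such spanning tree H, let X_H = 1 if all 4 edges of H are present in G. Then P[X_H = 1] = p^{4} = (1/5)^{4} = 1/625.
Summing the indicators: E[X] = Σ_H E[X_H] = 125 · p^{4} = 125 · 1/625 = 1/5.
Numerically: E[X] ≈ 0.2.

E[X] = 125 · (1/5)^{4} = 1/5 ≈ 0.2.
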